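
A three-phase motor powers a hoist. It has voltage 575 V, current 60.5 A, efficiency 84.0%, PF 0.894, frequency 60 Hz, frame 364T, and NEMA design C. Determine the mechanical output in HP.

P_in = √3·V·I·cosφ = 1.732 × 575 × 60.5 × 0.894 = 53865 W
P_out = η·P_in = 0.84 × 53865 = 45247 W
= 45247/746 = 60.7 HP

60.7 HP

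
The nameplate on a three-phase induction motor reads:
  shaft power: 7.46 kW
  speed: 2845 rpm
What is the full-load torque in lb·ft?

18.5 lb·ft

ω = 2π × 2845/60 = 297.9 rad/s
τ = P/ω = 7460/297.9 = 25.04 N·m
In lb·ft: 25.04/1.356 = 18.5 lb·ft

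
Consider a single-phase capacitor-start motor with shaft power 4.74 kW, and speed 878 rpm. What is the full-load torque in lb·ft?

38 lb·ft

ω = 2π × 878/60 = 91.94 rad/s
τ = P/ω = 4740/91.94 = 51.56 N·m
In lb·ft: 51.56/1.356 = 38 lb·ft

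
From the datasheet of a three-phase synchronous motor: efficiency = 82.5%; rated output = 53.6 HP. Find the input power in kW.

P_out = 53.6 × 746 = 39986 W
P_in = P_out/η = 39986/0.825 = 48468 W = 48.5 kW

48.5 kW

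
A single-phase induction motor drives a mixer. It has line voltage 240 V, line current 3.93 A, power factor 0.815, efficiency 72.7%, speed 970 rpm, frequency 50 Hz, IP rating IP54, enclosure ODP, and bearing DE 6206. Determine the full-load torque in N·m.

P_in = V·I·cosφ = 240 × 3.93 × 0.815 = 769 W
P_out = η·P_in = 0.727 × 769 = 559 W
n = 970 rpm
ω = 2π×970/60 = 101.6 rad/s
τ = P_out/ω = 559/101.6 = 5.5 N·m

5.5 N·m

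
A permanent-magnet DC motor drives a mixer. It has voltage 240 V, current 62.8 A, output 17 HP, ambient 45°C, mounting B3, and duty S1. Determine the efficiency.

P_out = 17 × 746 = 12682 W
P_in = V·I = 240 × 62.8 = 15072 W
η = P_out / P_in = 12682 / 15072 = 0.841 = 84.1%

84.1 %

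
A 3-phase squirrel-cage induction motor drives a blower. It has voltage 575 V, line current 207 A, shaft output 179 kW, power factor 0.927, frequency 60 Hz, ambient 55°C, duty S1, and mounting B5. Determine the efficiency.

93.7 %

P_out = 179 kW = 179000 W
P_in = √3·V_L·I_L·cosφ = 1.732 × 575 × 207 × 0.927 = 191102 W
η = P_out / P_in = 179000 / 191102 = 0.937 = 93.7%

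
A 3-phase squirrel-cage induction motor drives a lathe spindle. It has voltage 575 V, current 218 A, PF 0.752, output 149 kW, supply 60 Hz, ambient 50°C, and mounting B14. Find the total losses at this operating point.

14.3 kW

P_in = √3·V·I·cosφ = 1.732×575×218×0.752 = 163264 W
P_out = 149000 W
Losses = P_in − P_out = 163264 − 149000 = 14264 W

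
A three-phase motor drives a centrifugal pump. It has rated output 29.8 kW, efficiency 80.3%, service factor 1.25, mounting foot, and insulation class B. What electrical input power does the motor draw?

37.1 kW

P_out = 29800 W
P_in = P_out/η = 29800/0.803 = 37111 W = 37.1 kW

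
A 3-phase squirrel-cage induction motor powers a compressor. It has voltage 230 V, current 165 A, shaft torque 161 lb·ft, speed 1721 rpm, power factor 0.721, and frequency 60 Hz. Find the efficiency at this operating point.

τ = 161 lb·ft × 1.356 = 218.3 N·m
ω = 2π × 1721/60 = 180.2 rad/s; P_out = τω = 218.3 × 180.2 = 39338 W
P_in = √3·V_L·I_L·cosφ = 1.732 × 230 × 165 × 0.721 = 47391 W
η = P_out / P_in = 39338 / 47391 = 0.830 = 83.0%

83.0 %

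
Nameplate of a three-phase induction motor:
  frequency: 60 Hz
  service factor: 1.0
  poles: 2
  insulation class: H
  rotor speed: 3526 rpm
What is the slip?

2.06 %

n_s = 120f/p = 120×60/2 = 3600 rpm
s = (n_s − n)/n_s = (3600 − 3526)/3600 = 0.0206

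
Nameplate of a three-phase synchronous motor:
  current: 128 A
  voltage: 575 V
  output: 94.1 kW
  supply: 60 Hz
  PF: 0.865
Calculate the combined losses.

16200 W

P_in = √3·V·I·cosφ = 1.732×575×128×0.865 = 110266 W
P_out = 94100 W
Losses = P_in − P_out = 110266 − 94100 = 16166 W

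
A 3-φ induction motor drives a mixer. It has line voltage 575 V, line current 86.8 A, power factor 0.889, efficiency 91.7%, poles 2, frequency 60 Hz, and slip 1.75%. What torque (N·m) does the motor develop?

190 N·m

P_in = √3·V·I·cosφ = 1.732 × 575 × 86.8 × 0.889 = 76849 W
P_out = η·P_in = 0.917 × 76849 = 70471 W
n_s = 120×60/2 = 3600 rpm; n = 3600×(1−0.0175) = 3537 rpm
ω = 2π×3537/60 = 370.4 rad/s
τ = P_out/ω = 70471/370.4 = 190 N·m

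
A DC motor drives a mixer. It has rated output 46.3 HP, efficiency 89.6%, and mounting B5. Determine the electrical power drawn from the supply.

38.5 kW

P_out = 46.3 × 746 = 34540 W
P_in = P_out/η = 34540/0.896 = 38549 W = 38.5 kW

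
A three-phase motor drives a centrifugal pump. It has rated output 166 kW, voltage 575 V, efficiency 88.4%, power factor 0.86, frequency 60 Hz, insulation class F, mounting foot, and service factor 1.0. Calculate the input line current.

P_out = 166 kW = 166000 W
P_in = P_out / η = 166000 / 0.884 = 187783 W
I_L = P_in / (√3·V_L·cosφ) = 187783 / (1.732 × 575 × 0.86) = 219 A

219 A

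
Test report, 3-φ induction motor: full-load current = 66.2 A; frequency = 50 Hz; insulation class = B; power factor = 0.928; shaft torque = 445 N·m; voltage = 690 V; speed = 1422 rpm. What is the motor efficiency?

90.3 %

ω = 2π × 1422/60 = 148.9 rad/s; P_out = τω = 445 × 148.9 = 66261 W
P_in = √3·V_L·I_L·cosφ = 1.732 × 690 × 66.2 × 0.928 = 73418 W
η = P_out / P_in = 66261 / 73418 = 0.903 = 90.3%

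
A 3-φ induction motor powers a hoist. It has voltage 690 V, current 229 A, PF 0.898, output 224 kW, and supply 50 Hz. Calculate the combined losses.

21.8 kW

P_in = √3·V·I·cosφ = 1.732×690×229×0.898 = 245759 W
P_out = 224000 W
Losses = P_in − P_out = 245759 − 224000 = 21759 W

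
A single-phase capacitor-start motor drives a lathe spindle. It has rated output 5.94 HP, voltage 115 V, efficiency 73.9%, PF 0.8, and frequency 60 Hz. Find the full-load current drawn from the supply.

P_out = 5.94 × 746 = 4431 W
P_in = P_out / η = 4431 / 0.739 = 5996 W
I = P_in / (V·cosφ) = 5996 / (115 × 0.8) = 65.2 A

65.2 A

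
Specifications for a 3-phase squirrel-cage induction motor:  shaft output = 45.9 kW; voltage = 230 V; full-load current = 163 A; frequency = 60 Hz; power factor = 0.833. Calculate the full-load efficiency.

P_out = 45.9 kW = 45900 W
P_in = √3·V_L·I_L·cosφ = 1.732 × 230 × 163 × 0.833 = 54089 W
η = P_out / P_in = 45900 / 54089 = 0.849 = 84.9%

84.9 %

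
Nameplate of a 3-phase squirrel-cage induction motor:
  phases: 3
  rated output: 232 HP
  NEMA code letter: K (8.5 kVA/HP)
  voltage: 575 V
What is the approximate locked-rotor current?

S_LR = 8.5 × 232 = 1972 kVA
I_LR = S_LR/(√3·V_L) = 1972000/(1.732×575) = 1980 A

1980 A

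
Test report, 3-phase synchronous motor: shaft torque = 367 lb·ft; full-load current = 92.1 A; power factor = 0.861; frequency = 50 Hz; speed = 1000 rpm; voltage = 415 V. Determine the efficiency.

τ = 367 lb·ft × 1.356 = 497.7 N·m
ω = 2π × 1000/60 = 104.7 rad/s; P_out = τω = 497.7 × 104.7 = 52109 W
P_in = √3·V_L·I_L·cosφ = 1.732 × 415 × 92.1 × 0.861 = 56998 W
η = P_out / P_in = 52109 / 56998 = 0.914 = 91.4%

91.4 %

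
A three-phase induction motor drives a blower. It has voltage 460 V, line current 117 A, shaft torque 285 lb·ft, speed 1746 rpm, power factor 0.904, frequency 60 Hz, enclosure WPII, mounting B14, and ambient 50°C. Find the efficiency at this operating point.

τ = 285 lb·ft × 1.356 = 386.5 N·m
ω = 2π × 1746/60 = 182.8 rad/s; P_out = τω = 386.5 × 182.8 = 70652 W
P_in = √3·V_L·I_L·cosφ = 1.732 × 460 × 117 × 0.904 = 84267 W
η = P_out / P_in = 70652 / 84267 = 0.838 = 83.8%

83.8 %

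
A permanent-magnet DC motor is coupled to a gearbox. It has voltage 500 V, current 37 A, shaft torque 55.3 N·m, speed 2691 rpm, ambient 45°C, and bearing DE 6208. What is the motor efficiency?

ω = 2π × 2691/60 = 281.8 rad/s; P_out = τω = 55.3 × 281.8 = 15584 W
P_in = V·I = 500 × 37 = 18500 W
η = P_out / P_in = 15584 / 18500 = 0.842 = 84.2%

84.2 %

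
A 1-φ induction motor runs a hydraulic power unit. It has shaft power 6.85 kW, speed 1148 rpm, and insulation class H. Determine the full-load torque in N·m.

ω = 2π × 1148/60 = 120.2 rad/s
τ = P/ω = 6850/120.2 = 57 N·m

57 N·m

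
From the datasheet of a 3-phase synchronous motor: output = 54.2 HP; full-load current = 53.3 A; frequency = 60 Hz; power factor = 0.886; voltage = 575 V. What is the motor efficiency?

86.0 %

P_out = 54.2 × 746 = 40433 W
P_in = √3·V_L·I_L·cosφ = 1.732 × 575 × 53.3 × 0.886 = 47030 W
η = P_out / P_in = 40433 / 47030 = 0.860 = 86.0%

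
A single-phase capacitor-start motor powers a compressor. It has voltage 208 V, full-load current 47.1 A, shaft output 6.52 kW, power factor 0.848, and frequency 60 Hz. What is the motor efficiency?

P_out = 6.52 kW = 6520 W
P_in = V·I·cosφ = 208 × 47.1 × 0.848 = 8308 W
η = P_out / P_in = 6520 / 8308 = 0.785 = 78.5%

78.5 %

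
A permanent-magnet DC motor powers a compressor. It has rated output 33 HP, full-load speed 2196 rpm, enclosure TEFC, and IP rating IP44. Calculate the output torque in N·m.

P_out = 33 × 746 = 24618 W
ω = 2π × 2196/60 = 230 rad/s
τ = P_out/ω = 24618/230 = 107 N·m

107 N·m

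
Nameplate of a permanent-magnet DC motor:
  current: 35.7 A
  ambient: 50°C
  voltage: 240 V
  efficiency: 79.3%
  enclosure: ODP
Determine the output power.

P_in = V·I = 240 × 35.7 = 8568 W
P_out = η·P_in = 0.793 × 8568 = 6794 W

6.79 kW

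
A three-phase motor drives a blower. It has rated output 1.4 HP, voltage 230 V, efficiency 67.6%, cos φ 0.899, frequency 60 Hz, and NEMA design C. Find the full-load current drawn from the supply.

P_out = 1.4 × 746 = 1044 W
P_in = P_out / η = 1044 / 0.676 = 1544 W
I_L = P_in / (√3·V_L·cosφ) = 1544 / (1.732 × 230 × 0.899) = 4.31 A

4.31 A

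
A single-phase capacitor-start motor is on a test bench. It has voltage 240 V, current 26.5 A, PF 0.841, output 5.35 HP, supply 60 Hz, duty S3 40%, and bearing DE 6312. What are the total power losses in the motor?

P_in = V·I·cosφ = 240×26.5×0.841 = 5349 W
P_out = 5.35×746 = 3991 W
Losses = P_in − P_out = 5349 − 3991 = 1358 W

1.36 kW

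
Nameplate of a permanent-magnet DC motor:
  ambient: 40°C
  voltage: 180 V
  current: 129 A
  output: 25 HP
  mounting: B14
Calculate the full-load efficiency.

80.3 %

P_out = 25 × 746 = 18650 W
P_in = V·I = 180 × 129 = 23220 W
η = P_out / P_in = 18650 / 23220 = 0.803 = 80.3%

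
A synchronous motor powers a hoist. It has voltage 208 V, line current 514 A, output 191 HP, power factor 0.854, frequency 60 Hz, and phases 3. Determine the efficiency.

P_out = 191 × 746 = 142486 W
P_in = √3·V_L·I_L·cosφ = 1.732 × 208 × 514 × 0.854 = 158137 W
η = P_out / P_in = 142486 / 158137 = 0.901 = 90.1%

90.1 %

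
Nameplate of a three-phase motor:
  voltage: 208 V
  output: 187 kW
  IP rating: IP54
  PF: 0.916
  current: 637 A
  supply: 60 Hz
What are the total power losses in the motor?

P_in = √3·V·I·cosφ = 1.732×208×637×0.916 = 210206 W
P_out = 187000 W
Losses = P_in − P_out = 210206 − 187000 = 23206 W

23200 W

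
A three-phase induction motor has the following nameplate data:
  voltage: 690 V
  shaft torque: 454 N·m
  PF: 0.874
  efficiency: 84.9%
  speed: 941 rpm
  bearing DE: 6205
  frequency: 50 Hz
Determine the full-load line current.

ω = 2π×941/60 = 98.54 rad/s; P_out = τω = 454 × 98.54 = 44737 W
P_in = P_out / η = 44737 / 0.849 = 52694 W
I_L = P_in / (√3·V_L·cosφ) = 52694 / (1.732 × 690 × 0.874) = 50.4 A

50.4 A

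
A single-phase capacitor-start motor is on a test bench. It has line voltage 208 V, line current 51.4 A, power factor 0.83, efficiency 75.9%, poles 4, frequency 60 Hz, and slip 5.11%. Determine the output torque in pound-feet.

27.8 lb·ft

P_in = V·I·cosφ = 208 × 51.4 × 0.83 = 8874 W
P_out = η·P_in = 0.759 × 8874 = 6735 W
n_s = 120×60/4 = 1800 rpm; n = 1800×(1−0.0511) = 1708 rpm
ω = 2π×1708/60 = 178.9 rad/s
τ = P_out/ω = 6735/178.9 = 37.65 N·m
In lb·ft: 37.65/1.356 = 27.8 lb·ft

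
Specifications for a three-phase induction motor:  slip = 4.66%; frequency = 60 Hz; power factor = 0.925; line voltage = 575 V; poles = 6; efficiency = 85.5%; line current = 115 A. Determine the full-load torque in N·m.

P_in = √3·V·I·cosφ = 1.732 × 575 × 115 × 0.925 = 105939 W
P_out = η·P_in = 0.855 × 105939 = 90578 W
n_s = 120×60/6 = 1200 rpm; n = 1200×(1−0.0466) = 1144 rpm
ω = 2π×1144/60 = 119.8 rad/s
τ = P_out/ω = 90578/119.8 = 756 N·m

756 N·m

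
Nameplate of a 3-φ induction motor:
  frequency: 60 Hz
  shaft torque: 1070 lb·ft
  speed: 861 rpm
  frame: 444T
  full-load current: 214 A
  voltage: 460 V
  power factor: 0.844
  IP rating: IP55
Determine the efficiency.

τ = 1070 lb·ft × 1.356 = 1451 N·m
ω = 2π × 861/60 = 90.16 rad/s; P_out = τω = 1451 × 90.16 = 130822 W
P_in = √3·V_L·I_L·cosφ = 1.732 × 460 × 214 × 0.844 = 143900 W
η = P_out / P_in = 130822 / 143900 = 0.909 = 90.9%

90.9 %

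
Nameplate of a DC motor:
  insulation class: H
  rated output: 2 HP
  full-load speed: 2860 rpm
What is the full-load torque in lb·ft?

3.67 lb·ft

P_out = 2 × 746 = 1492 W
ω = 2π × 2860/60 = 299.5 rad/s
τ = P_out/ω = 1492/299.5 = 4.982 N·m
In lb·ft: 4.982/1.356 = 3.67 lb·ft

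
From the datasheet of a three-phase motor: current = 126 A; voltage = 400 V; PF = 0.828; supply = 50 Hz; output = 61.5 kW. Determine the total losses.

10800 W

P_in = √3·V·I·cosφ = 1.732×400×126×0.828 = 72278 W
P_out = 61500 W
Losses = P_in − P_out = 72278 − 61500 = 10778 W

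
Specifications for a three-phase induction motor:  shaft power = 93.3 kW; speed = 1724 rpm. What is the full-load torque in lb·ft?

381 lb·ft

ω = 2π × 1724/60 = 180.5 rad/s
τ = P/ω = 93300/180.5 = 516.9 N·m
In lb·ft: 516.9/1.356 = 381 lb·ft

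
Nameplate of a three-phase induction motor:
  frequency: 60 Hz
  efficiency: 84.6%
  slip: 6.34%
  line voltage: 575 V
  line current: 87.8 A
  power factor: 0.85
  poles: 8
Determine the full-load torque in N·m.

712 N·m

P_in = √3·V·I·cosφ = 1.732 × 575 × 87.8 × 0.85 = 74324 W
P_out = η·P_in = 0.846 × 74324 = 62878 W
n_s = 120×60/8 = 900 rpm; n = 900×(1−0.0634) = 843 rpm
ω = 2π×843/60 = 88.28 rad/s
τ = P_out/ω = 62878/88.28 = 712 N·m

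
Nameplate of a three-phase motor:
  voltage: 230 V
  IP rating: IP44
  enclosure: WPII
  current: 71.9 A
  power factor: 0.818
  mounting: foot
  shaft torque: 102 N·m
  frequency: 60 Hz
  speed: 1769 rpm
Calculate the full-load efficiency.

ω = 2π × 1769/60 = 185.2 rad/s; P_out = τω = 102 × 185.2 = 18890 W
P_in = √3·V_L·I_L·cosφ = 1.732 × 230 × 71.9 × 0.818 = 23429 W
η = P_out / P_in = 18890 / 23429 = 0.806 = 80.6%

80.6 %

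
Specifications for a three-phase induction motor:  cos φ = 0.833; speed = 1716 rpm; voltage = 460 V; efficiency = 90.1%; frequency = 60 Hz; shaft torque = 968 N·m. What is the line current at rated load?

ω = 2π×1716/60 = 179.7 rad/s; P_out = τω = 968 × 179.7 = 173950 W
P_in = P_out / η = 173950 / 0.901 = 193063 W
I_L = P_in / (√3·V_L·cosφ) = 193063 / (1.732 × 460 × 0.833) = 291 A

291 A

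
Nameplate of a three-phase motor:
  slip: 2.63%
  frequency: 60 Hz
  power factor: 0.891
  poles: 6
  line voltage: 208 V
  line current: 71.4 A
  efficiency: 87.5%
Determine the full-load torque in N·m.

164 N·m

P_in = √3·V·I·cosφ = 1.732 × 208 × 71.4 × 0.891 = 22919 W
P_out = η·P_in = 0.875 × 22919 = 20054 W
n_s = 120×60/6 = 1200 rpm; n = 1200×(1−0.0263) = 1168 rpm
ω = 2π×1168/60 = 122.3 rad/s
τ = P_out/ω = 20054/122.3 = 164 N·m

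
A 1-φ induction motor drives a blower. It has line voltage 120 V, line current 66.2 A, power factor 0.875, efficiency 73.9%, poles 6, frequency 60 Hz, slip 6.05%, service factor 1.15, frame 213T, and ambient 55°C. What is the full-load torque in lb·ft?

P_in = V·I·cosφ = 120 × 66.2 × 0.875 = 6951 W
P_out = η·P_in = 0.739 × 6951 = 5137 W
n_s = 120×60/6 = 1200 rpm; n = 1200×(1−0.0605) = 1127 rpm
ω = 2π×1127/60 = 118 rad/s
τ = P_out/ω = 5137/118 = 43.53 N·m
In lb·ft: 43.53/1.356 = 32.1 lb·ft

32.1 lb·ft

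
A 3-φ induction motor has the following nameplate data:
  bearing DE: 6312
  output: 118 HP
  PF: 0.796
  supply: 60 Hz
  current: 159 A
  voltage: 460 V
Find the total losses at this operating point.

12.8 kW

P_in = √3·V·I·cosφ = 1.732×460×159×0.796 = 100836 W
P_out = 118×746 = 88028 W
Losses = P_in − P_out = 100836 − 88028 = 12808 W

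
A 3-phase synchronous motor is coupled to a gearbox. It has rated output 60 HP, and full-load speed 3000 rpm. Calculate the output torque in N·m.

142 N·m

P_out = 60 × 746 = 44760 W
ω = 2π × 3000/60 = 314.2 rad/s
τ = P_out/ω = 44760/314.2 = 142 N·m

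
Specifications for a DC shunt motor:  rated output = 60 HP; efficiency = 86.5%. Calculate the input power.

P_out = 60 × 746 = 44760 W
P_in = P_out/η = 44760/0.865 = 51746 W = 51.7 kW

51.7 kW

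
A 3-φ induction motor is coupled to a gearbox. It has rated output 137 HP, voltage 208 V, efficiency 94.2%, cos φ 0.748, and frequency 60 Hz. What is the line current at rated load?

403 A

P_out = 137 × 746 = 102202 W
P_in = P_out / η = 102202 / 0.942 = 108495 W
I_L = P_in / (√3·V_L·cosφ) = 108495 / (1.732 × 208 × 0.748) = 403 A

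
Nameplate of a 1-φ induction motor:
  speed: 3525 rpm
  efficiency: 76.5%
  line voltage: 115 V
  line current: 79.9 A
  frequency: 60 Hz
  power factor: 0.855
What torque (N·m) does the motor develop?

16.3 N·m

P_in = V·I·cosφ = 115 × 79.9 × 0.855 = 7856 W
P_out = η·P_in = 0.765 × 7856 = 6010 W
n = 3525 rpm
ω = 2π×3525/60 = 369.1 rad/s
τ = P_out/ω = 6010/369.1 = 16.3 N·m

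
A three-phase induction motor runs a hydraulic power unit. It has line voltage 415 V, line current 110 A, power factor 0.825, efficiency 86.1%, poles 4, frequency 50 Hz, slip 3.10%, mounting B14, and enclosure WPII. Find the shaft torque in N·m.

P_in = √3·V·I·cosφ = 1.732 × 415 × 110 × 0.825 = 65229 W
P_out = η·P_in = 0.861 × 65229 = 56162 W
n_s = 120×50/4 = 1500 rpm; n = 1500×(1−0.031) = 1454 rpm
ω = 2π×1454/60 = 152.3 rad/s
τ = P_out/ω = 56162/152.3 = 369 N·m

369 N·m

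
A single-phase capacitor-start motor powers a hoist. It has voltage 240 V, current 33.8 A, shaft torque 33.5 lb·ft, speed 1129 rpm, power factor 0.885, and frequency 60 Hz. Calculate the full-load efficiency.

τ = 33.5 lb·ft × 1.356 = 45.43 N·m
ω = 2π × 1129/60 = 118.2 rad/s; P_out = τω = 45.43 × 118.2 = 5370 W
P_in = V·I·cosφ = 240 × 33.8 × 0.885 = 7179 W
η = P_out / P_in = 5370 / 7179 = 0.748 = 74.8%

74.8 %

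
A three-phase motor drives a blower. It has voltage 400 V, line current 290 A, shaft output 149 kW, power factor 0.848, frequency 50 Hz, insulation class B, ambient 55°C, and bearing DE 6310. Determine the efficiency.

P_out = 149 kW = 149000 W
P_in = √3·V_L·I_L·cosφ = 1.732 × 400 × 290 × 0.848 = 170373 W
η = P_out / P_in = 149000 / 170373 = 0.875 = 87.5%

87.5 %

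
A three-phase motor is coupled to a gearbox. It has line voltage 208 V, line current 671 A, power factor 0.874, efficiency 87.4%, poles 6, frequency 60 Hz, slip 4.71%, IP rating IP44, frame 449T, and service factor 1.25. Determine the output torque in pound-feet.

1140 lb·ft

P_in = √3·V·I·cosφ = 1.732 × 208 × 671 × 0.874 = 211274 W
P_out = η·P_in = 0.874 × 211274 = 184653 W
n_s = 120×60/6 = 1200 rpm; n = 1200×(1−0.0471) = 1143 rpm
ω = 2π×1143/60 = 119.7 rad/s
τ = P_out/ω = 184653/119.7 = 1543 N·m
In lb·ft: 1543/1.356 = 1140 lb·ft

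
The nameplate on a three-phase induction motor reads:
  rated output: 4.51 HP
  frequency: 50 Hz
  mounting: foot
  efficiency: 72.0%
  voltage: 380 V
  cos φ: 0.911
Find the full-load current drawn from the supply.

7.79 A

P_out = 4.51 × 746 = 3364 W
P_in = P_out / η = 3364 / 0.720 = 4672 W
I_L = P_in / (√3·V_L·cosφ) = 4672 / (1.732 × 380 × 0.911) = 7.79 A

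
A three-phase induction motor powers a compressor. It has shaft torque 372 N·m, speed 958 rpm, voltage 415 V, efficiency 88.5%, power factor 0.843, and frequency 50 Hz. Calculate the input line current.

ω = 2π×958/60 = 100.3 rad/s; P_out = τω = 372 × 100.3 = 37312 W
P_in = P_out / η = 37312 / 0.885 = 42160 W
I_L = P_in / (√3·V_L·cosφ) = 42160 / (1.732 × 415 × 0.843) = 69.6 A

69.6 A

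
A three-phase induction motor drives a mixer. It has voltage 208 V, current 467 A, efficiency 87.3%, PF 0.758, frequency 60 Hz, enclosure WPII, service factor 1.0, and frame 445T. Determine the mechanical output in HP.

P_in = √3·V·I·cosφ = 1.732 × 208 × 467 × 0.758 = 127526 W
P_out = η·P_in = 0.873 × 127526 = 111330 W
= 111330/746 = 149 HP

149 HP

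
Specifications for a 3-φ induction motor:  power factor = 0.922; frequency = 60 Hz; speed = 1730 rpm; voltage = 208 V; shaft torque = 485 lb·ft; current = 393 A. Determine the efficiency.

τ = 485 lb·ft × 1.356 = 657.7 N·m
ω = 2π × 1730/60 = 181.2 rad/s; P_out = τω = 657.7 × 181.2 = 119175 W
P_in = √3·V_L·I_L·cosφ = 1.732 × 208 × 393 × 0.922 = 130537 W
η = P_out / P_in = 119175 / 130537 = 0.913 = 91.3%

91.3 %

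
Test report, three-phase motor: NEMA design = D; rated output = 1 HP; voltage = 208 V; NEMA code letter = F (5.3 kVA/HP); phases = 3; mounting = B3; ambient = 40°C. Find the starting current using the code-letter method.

14.7 A

S_LR = 5.3 × 1 = 5.3 kVA
I_LR = S_LR/(√3·V_L) = 5300/(1.732×208) = 14.7 A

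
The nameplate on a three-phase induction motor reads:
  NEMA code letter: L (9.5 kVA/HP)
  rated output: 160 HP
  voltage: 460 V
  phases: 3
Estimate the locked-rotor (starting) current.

1910 A

S_LR = 9.5 × 160 = 1520 kVA
I_LR = S_LR/(√3·V_L) = 1520000/(1.732×460) = 1910 A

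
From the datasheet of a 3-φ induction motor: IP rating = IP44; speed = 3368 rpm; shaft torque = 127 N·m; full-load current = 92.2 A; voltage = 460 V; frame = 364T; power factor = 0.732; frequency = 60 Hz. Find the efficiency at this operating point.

83.3 %

ω = 2π × 3368/60 = 352.7 rad/s; P_out = τω = 127 × 352.7 = 44793 W
P_in = √3·V_L·I_L·cosφ = 1.732 × 460 × 92.2 × 0.732 = 53771 W
η = P_out / P_in = 44793 / 53771 = 0.833 = 83.3%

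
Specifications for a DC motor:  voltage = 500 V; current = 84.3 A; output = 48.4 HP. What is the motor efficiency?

85.7 %

P_out = 48.4 × 746 = 36106 W
P_in = V·I = 500 × 84.3 = 42150 W
η = P_out / P_in = 36106 / 42150 = 0.857 = 85.7%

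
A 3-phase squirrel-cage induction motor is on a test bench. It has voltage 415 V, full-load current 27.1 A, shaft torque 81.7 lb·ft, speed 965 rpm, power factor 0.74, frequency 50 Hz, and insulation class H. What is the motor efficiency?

77.7 %

τ = 81.7 lb·ft × 1.356 = 110.8 N·m
ω = 2π × 965/60 = 101.1 rad/s; P_out = τω = 110.8 × 101.1 = 11202 W
P_in = √3·V_L·I_L·cosφ = 1.732 × 415 × 27.1 × 0.74 = 14414 W
η = P_out / P_in = 11202 / 14414 = 0.777 = 77.7%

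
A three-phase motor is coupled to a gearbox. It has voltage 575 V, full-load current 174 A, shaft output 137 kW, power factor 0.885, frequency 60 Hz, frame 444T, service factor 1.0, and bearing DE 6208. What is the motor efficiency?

89.3 %

P_out = 137 kW = 137000 W
P_in = √3·V_L·I_L·cosφ = 1.732 × 575 × 174 × 0.885 = 153359 W
η = P_out / P_in = 137000 / 153359 = 0.893 = 89.3%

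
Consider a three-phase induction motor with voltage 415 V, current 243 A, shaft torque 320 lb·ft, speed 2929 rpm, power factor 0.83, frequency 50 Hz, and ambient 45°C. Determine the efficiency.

τ = 320 lb·ft × 1.356 = 433.9 N·m
ω = 2π × 2929/60 = 306.7 rad/s; P_out = τω = 433.9 × 306.7 = 133077 W
P_in = √3·V_L·I_L·cosφ = 1.732 × 415 × 243 × 0.83 = 144971 W
η = P_out / P_in = 133077 / 144971 = 0.918 = 91.8%

91.8 %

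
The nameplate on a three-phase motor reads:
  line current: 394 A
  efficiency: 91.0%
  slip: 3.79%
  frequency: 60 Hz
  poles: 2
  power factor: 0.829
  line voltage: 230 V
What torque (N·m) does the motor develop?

326 N·m

P_in = √3·V·I·cosφ = 1.732 × 230 × 394 × 0.829 = 130115 W
P_out = η·P_in = 0.91 × 130115 = 118405 W
n_s = 120×60/2 = 3600 rpm; n = 3600×(1−0.0379) = 3464 rpm
ω = 2π×3464/60 = 362.7 rad/s
τ = P_out/ω = 118405/362.7 = 326 N·m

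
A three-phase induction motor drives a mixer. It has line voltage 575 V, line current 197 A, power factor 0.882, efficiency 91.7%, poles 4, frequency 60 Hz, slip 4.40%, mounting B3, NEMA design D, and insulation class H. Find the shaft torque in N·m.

881 N·m

P_in = √3·V·I·cosφ = 1.732 × 575 × 197 × 0.882 = 173042 W
P_out = η·P_in = 0.917 × 173042 = 158680 W
n_s = 120×60/4 = 1800 rpm; n = 1800×(1−0.044) = 1721 rpm
ω = 2π×1721/60 = 180.2 rad/s
τ = P_out/ω = 158680/180.2 = 881 N·m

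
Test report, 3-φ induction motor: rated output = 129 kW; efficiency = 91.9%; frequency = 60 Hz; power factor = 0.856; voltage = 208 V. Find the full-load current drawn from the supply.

P_out = 129 kW = 129000 W
P_in = P_out / η = 129000 / 0.919 = 140370 W
I_L = P_in / (√3·V_L·cosφ) = 140370 / (1.732 × 208 × 0.856) = 455 A

455 A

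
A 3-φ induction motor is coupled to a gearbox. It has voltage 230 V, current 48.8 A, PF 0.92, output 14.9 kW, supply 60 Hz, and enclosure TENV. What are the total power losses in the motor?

2.99 kW

P_in = √3·V·I·cosφ = 1.732×230×48.8×0.92 = 17885 W
P_out = 14900 W
Losses = P_in − P_out = 17885 − 14900 = 2985 W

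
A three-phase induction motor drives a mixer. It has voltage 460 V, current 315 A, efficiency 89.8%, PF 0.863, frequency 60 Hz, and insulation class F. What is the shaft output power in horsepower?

P_in = √3·V·I·cosφ = 1.732 × 460 × 315 × 0.863 = 216584 W
P_out = η·P_in = 0.898 × 216584 = 194492 W
= 194492/746 = 261 HP

261 HP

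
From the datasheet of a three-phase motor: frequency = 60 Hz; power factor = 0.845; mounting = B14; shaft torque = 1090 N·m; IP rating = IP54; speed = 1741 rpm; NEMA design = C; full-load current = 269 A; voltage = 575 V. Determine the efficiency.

87.8 %

ω = 2π × 1741/60 = 182.3 rad/s; P_out = τω = 1090 × 182.3 = 198707 W
P_in = √3·V_L·I_L·cosφ = 1.732 × 575 × 269 × 0.845 = 226373 W
η = P_out / P_in = 198707 / 226373 = 0.878 = 87.8%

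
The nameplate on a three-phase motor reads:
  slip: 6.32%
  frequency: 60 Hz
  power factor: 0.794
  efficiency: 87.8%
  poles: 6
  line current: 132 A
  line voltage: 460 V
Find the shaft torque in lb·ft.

P_in = √3·V·I·cosφ = 1.732 × 460 × 132 × 0.794 = 83503 W
P_out = η·P_in = 0.878 × 83503 = 73316 W
n_s = 120×60/6 = 1200 rpm; n = 1200×(1−0.0632) = 1124 rpm
ω = 2π×1124/60 = 117.7 rad/s
τ = P_out/ω = 73316/117.7 = 622.9 N·m
In lb·ft: 622.9/1.356 = 459 lb·ft

459 lb·ft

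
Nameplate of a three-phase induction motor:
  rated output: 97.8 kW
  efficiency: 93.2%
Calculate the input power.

P_out = 97800 W
P_in = P_out/η = 97800/0.932 = 104936 W = 105 kW

105 kW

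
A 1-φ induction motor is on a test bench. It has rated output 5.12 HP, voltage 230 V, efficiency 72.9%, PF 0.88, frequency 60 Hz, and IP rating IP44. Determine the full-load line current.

P_out = 5.12 × 746 = 3820 W
P_in = P_out / η = 3820 / 0.729 = 5240 W
I = P_in / (V·cosφ) = 5240 / (230 × 0.88) = 25.9 A

25.9 A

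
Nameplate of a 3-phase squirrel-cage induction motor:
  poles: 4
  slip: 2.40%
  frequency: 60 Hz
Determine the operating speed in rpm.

n_s = 120f/p = 120×60/4 = 1800 rpm
n = n_s(1 − s) = 1800 × (1 − 0.024) = 1757 rpm

1757 rpm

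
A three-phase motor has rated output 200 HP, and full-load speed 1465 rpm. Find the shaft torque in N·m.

P_out = 200 × 746 = 149200 W
ω = 2π × 1465/60 = 153.4 rad/s
τ = P_out/ω = 149200/153.4 = 973 N·m

973 N·m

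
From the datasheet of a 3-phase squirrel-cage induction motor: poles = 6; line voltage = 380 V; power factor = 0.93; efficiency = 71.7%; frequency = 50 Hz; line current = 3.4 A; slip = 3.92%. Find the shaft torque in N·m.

P_in = √3·V·I·cosφ = 1.732 × 380 × 3.4 × 0.93 = 2081 W
P_out = η·P_in = 0.717 × 2081 = 1492 W
n_s = 120×50/6 = 1000 rpm; n = 1000×(1−0.0392) = 961 rpm
ω = 2π×961/60 = 100.6 rad/s
τ = P_out/ω = 1492/100.6 = 14.8 N·m

14.8 N·m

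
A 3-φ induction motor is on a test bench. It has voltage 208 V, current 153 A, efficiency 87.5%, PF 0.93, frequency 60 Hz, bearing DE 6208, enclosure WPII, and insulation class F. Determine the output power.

44.9 kW

P_in = √3·V·I·cosφ = 1.732 × 208 × 153 × 0.93 = 51261 W
P_out = η·P_in = 0.875 × 51261 = 44853 W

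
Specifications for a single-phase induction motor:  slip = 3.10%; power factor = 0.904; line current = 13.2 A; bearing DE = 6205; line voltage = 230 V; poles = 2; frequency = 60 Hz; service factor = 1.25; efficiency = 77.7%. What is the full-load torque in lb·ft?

P_in = V·I·cosφ = 230 × 13.2 × 0.904 = 2745 W
P_out = η·P_in = 0.777 × 2745 = 2133 W
n_s = 120×60/2 = 3600 rpm; n = 3600×(1−0.031) = 3488 rpm
ω = 2π×3488/60 = 365.3 rad/s
τ = P_out/ω = 2133/365.3 = 5.839 N·m
In lb·ft: 5.839/1.356 = 4.31 lb·ft

4.31 lb·ft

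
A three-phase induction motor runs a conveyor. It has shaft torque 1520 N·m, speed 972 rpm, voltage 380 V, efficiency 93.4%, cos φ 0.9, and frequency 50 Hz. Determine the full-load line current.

280 A

ω = 2π×972/60 = 101.8 rad/s; P_out = τω = 1520 × 101.8 = 154736 W
P_in = P_out / η = 154736 / 0.934 = 165670 W
I_L = P_in / (√3·V_L·cosφ) = 165670 / (1.732 × 380 × 0.9) = 280 A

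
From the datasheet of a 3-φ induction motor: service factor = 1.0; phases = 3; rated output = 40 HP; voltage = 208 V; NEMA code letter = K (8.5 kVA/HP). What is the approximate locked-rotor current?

944 A

S_LR = 8.5 × 40 = 340 kVA
I_LR = S_LR/(√3·V_L) = 340000/(1.732×208) = 944 A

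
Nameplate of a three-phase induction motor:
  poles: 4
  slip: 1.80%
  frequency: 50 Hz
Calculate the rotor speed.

n_s = 120f/p = 120×50/4 = 1500 rpm
n = n_s(1 − s) = 1500 × (1 − 0.018) = 1473 rpm

1473 rpm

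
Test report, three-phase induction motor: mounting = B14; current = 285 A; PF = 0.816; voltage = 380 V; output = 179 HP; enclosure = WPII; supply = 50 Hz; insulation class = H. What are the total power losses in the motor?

19.5 kW

P_in = √3·V·I·cosφ = 1.732×380×285×0.816 = 153062 W
P_out = 179×746 = 133534 W
Losses = P_in − P_out = 153062 − 133534 = 19528 W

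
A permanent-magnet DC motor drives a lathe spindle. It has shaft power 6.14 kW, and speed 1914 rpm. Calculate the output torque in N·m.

30.6 N·m

ω = 2π × 1914/60 = 200.4 rad/s
τ = P/ω = 6140/200.4 = 30.6 N·m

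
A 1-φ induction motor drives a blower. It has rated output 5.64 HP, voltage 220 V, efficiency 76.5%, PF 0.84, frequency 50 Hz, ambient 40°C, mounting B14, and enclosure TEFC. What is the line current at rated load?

P_out = 5.64 × 746 = 4207 W
P_in = P_out / η = 4207 / 0.765 = 5499 W
I = P_in / (V·cosφ) = 5499 / (220 × 0.84) = 29.8 A

29.8 A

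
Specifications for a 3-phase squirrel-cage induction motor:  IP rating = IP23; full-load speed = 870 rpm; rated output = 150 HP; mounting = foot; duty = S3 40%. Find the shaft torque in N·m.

P_out = 150 × 746 = 111900 W
ω = 2π × 870/60 = 91.11 rad/s
τ = P_out/ω = 111900/91.11 = 1230 N·m

1230 N·m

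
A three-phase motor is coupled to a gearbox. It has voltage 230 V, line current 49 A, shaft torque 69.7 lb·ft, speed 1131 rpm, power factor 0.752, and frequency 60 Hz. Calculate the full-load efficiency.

76.2 %

τ = 69.7 lb·ft × 1.356 = 94.51 N·m
ω = 2π × 1131/60 = 118.4 rad/s; P_out = τω = 94.51 × 118.4 = 11190 W
P_in = √3·V_L·I_L·cosφ = 1.732 × 230 × 49 × 0.752 = 14679 W
η = P_out / P_in = 11190 / 14679 = 0.762 = 76.2%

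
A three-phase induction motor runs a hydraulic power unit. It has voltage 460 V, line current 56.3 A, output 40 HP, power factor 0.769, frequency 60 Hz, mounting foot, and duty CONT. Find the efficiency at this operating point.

86.5 %

P_out = 40 × 746 = 29840 W
P_in = √3·V_L·I_L·cosφ = 1.732 × 460 × 56.3 × 0.769 = 34494 W
η = P_out / P_in = 29840 / 34494 = 0.865 = 86.5%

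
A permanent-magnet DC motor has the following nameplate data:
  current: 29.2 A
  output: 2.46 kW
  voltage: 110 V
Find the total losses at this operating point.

P_in = V·I = 110×29.2 = 3212 W
P_out = 2460 W
Losses = P_in − P_out = 3212 − 2460 = 752 W

752 W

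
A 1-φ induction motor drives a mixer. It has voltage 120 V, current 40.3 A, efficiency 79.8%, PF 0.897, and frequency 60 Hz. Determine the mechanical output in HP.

4.64 HP

P_in = V·I·cosφ = 120 × 40.3 × 0.897 = 4338 W
P_out = η·P_in = 0.798 × 4338 = 3462 W
= 3462/746 = 4.64 HP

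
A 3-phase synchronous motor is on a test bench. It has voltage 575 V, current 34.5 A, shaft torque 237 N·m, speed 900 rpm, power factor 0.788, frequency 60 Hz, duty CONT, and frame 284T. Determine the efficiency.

82.5 %

ω = 2π × 900/60 = 94.25 rad/s; P_out = τω = 237 × 94.25 = 22337 W
P_in = √3·V_L·I_L·cosφ = 1.732 × 575 × 34.5 × 0.788 = 27075 W
η = P_out / P_in = 22337 / 27075 = 0.825 = 82.5%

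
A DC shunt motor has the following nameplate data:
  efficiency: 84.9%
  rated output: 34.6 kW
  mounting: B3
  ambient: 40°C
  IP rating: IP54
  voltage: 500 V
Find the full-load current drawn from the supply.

81.5 A

P_out = 34.6 kW = 34600 W
P_in = P_out / η = 34600 / 0.849 = 40754 W
I = P_in / V = 40754 / 500 = 81.5 A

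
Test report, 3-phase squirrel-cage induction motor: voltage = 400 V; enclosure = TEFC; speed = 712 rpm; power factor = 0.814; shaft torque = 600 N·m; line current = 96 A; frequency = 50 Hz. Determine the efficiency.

ω = 2π × 712/60 = 74.56 rad/s; P_out = τω = 600 × 74.56 = 44736 W
P_in = √3·V_L·I_L·cosφ = 1.732 × 400 × 96 × 0.814 = 54138 W
η = P_out / P_in = 44736 / 54138 = 0.826 = 82.6%

82.6 %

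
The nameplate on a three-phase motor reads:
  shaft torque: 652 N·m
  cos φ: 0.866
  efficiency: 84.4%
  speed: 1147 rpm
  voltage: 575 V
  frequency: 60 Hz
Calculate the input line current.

ω = 2π×1147/60 = 120.1 rad/s; P_out = τω = 652 × 120.1 = 78305 W
P_in = P_out / η = 78305 / 0.844 = 92778 W
I_L = P_in / (√3·V_L·cosφ) = 92778 / (1.732 × 575 × 0.866) = 108 A

108 A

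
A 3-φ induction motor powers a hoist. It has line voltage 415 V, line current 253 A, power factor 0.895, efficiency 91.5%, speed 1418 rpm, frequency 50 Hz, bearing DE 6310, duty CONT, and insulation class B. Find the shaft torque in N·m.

1000 N·m

P_in = √3·V·I·cosφ = 1.732 × 415 × 253 × 0.895 = 162757 W
P_out = η·P_in = 0.915 × 162757 = 148923 W
n = 1418 rpm
ω = 2π×1418/60 = 148.5 rad/s
τ = P_out/ω = 148923/148.5 = 1000 N·m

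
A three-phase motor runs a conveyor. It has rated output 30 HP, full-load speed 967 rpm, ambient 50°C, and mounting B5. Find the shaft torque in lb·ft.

P_out = 30 × 746 = 22380 W
ω = 2π × 967/60 = 101.3 rad/s
τ = P_out/ω = 22380/101.3 = 220.9 N·m
In lb·ft: 220.9/1.356 = 163 lb·ft

163 lb·ft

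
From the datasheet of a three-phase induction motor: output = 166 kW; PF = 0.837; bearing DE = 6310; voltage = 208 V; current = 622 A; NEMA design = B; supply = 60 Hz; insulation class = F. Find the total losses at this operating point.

21600 W

P_in = √3·V·I·cosφ = 1.732×208×622×0.837 = 187554 W
P_out = 166000 W
Losses = P_in − P_out = 187554 − 166000 = 21554 W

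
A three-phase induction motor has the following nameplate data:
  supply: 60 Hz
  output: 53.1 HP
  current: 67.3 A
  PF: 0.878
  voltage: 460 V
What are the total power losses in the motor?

P_in = √3·V·I·cosφ = 1.732×460×67.3×0.878 = 47078 W
P_out = 53.1×746 = 39613 W
Losses = P_in − P_out = 47078 − 39613 = 7465 W

7470 W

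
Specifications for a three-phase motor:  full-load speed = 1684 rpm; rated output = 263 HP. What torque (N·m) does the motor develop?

P_out = 263 × 746 = 196198 W
ω = 2π × 1684/60 = 176.3 rad/s
τ = P_out/ω = 196198/176.3 = 1110 N·m

1110 N·m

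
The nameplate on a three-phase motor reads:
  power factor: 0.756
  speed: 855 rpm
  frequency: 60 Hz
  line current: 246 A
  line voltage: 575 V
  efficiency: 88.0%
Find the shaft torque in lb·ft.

1340 lb·ft

P_in = √3·V·I·cosφ = 1.732 × 575 × 246 × 0.756 = 185213 W
P_out = η·P_in = 0.88 × 185213 = 162987 W
n = 855 rpm
ω = 2π×855/60 = 89.54 rad/s
τ = P_out/ω = 162987/89.54 = 1820 N·m
In lb·ft: 1820/1.356 = 1340 lb·ft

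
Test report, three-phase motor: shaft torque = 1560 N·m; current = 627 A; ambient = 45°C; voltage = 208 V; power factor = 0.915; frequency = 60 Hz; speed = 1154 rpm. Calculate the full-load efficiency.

91.2 %

ω = 2π × 1154/60 = 120.8 rad/s; P_out = τω = 1560 × 120.8 = 188448 W
P_in = √3·V_L·I_L·cosφ = 1.732 × 208 × 627 × 0.915 = 206681 W
η = P_out / P_in = 188448 / 206681 = 0.912 = 91.2%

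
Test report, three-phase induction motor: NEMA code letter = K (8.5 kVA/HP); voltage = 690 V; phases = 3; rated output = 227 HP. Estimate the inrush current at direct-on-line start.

S_LR = 8.5 × 227 = 1929.5 kVA
I_LR = S_LR/(√3·V_L) = 1929500/(1.732×690) = 1610 A

1610 A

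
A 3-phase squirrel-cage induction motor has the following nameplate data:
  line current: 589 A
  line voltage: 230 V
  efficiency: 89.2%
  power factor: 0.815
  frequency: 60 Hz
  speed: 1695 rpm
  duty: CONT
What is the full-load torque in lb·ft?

709 lb·ft

P_in = √3·V·I·cosφ = 1.732 × 230 × 589 × 0.815 = 191227 W
P_out = η·P_in = 0.892 × 191227 = 170574 W
n = 1695 rpm
ω = 2π×1695/60 = 177.5 rad/s
τ = P_out/ω = 170574/177.5 = 961 N·m
In lb·ft: 961/1.356 = 709 lb·ft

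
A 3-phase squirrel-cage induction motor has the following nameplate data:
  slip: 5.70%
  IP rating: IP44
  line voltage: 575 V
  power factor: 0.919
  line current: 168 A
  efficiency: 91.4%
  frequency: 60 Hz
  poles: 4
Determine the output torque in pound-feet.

583 lb·ft

P_in = √3·V·I·cosφ = 1.732 × 575 × 168 × 0.919 = 153759 W
P_out = η·P_in = 0.914 × 153759 = 140536 W
n_s = 120×60/4 = 1800 rpm; n = 1800×(1−0.057) = 1697 rpm
ω = 2π×1697/60 = 177.7 rad/s
τ = P_out/ω = 140536/177.7 = 790.9 N·m
In lb·ft: 790.9/1.356 = 583 lb·ft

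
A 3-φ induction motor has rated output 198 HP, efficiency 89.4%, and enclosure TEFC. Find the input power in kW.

165 kW

P_out = 198 × 746 = 147708 W
P_in = P_out/η = 147708/0.894 = 165221 W = 165 kW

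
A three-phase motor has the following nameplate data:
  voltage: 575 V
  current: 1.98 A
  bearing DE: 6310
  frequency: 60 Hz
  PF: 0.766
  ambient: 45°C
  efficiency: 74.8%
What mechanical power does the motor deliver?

1.13 kW

P_in = √3·V·I·cosφ = 1.732 × 575 × 1.98 × 0.766 = 1510 W
P_out = η·P_in = 0.748 × 1510 = 1129 W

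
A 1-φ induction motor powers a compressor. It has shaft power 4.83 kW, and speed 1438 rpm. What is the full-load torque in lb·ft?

23.7 lb·ft

ω = 2π × 1438/60 = 150.6 rad/s
τ = P/ω = 4830/150.6 = 32.07 N·m
In lb·ft: 32.07/1.356 = 23.7 lb·ft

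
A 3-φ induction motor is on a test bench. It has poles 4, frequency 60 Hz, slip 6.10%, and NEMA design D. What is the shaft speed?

1690 rpm

n_s = 120f/p = 120×60/4 = 1800 rpm
n = n_s(1 − s) = 1800 × (1 − 0.061) = 1690 rpm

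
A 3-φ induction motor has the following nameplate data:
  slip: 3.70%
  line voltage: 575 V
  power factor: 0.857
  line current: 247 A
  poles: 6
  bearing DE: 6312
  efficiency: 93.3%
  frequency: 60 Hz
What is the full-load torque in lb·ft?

P_in = √3·V·I·cosφ = 1.732 × 575 × 247 × 0.857 = 210811 W
P_out = η·P_in = 0.933 × 210811 = 196687 W
n_s = 120×60/6 = 1200 rpm; n = 1200×(1−0.037) = 1156 rpm
ω = 2π×1156/60 = 121.1 rad/s
τ = P_out/ω = 196687/121.1 = 1624 N·m
In lb·ft: 1624/1.356 = 1200 lb·ft

1200 lb·ft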